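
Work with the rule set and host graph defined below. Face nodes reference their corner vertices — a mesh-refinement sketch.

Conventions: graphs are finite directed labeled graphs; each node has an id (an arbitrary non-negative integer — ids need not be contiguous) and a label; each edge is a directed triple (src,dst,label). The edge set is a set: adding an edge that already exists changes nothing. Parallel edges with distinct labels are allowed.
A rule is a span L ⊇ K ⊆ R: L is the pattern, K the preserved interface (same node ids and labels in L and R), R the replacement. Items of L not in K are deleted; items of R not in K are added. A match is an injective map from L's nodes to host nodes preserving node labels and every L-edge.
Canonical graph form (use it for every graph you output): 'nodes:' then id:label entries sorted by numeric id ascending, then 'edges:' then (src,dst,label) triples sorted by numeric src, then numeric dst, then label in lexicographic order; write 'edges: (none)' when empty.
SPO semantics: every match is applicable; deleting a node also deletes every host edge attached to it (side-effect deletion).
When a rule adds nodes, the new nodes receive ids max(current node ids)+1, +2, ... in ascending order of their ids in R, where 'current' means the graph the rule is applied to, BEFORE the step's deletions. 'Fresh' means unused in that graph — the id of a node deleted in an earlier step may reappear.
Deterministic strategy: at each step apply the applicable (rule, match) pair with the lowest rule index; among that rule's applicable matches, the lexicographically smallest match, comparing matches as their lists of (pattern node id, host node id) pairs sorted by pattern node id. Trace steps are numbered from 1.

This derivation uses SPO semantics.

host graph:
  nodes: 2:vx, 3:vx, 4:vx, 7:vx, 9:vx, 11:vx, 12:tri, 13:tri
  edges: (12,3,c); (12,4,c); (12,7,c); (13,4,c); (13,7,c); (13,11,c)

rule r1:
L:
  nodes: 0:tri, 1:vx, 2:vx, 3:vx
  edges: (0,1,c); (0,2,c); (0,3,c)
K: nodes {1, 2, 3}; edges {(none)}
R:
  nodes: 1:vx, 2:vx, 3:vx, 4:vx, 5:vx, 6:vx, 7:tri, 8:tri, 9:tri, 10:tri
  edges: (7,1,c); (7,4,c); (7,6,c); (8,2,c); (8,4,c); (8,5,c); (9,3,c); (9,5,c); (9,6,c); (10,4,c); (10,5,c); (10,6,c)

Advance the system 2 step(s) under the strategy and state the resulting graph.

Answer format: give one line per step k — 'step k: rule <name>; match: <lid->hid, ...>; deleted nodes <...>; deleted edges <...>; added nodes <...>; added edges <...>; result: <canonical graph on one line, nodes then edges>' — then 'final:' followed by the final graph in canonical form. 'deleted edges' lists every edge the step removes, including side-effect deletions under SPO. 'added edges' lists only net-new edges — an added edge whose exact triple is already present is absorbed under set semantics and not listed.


step 1: rule r1; match: 0->12, 1->3, 2->4, 3->7; deleted nodes 12; deleted edges (12,3,c); (12,4,c); (12,7,c); added nodes 14, 15, 16, 17, 18, 19, 20; added edges (17,3,c); (17,14,c); (17,16,c); (18,4,c); (18,14,c); (18,15,c); (19,7,c); (19,15,c); (19,16,c); (20,14,c); (20,15,c); (20,16,c); result: nodes: 2:vx, 3:vx, 4:vx, 7:vx, 9:vx, 11:vx, 13:tri, 14:vx, 15:vx, 16:vx, 17:tri, 18:tri, 19:tri, 20:tri edges: (13,4,c); (13,7,c); (13,11,c); (17,3,c); (17,14,c); (17,16,c); (18,4,c); (18,14,c); (18,15,c); (19,7,c); (19,15,c); (19,16,c); (20,14,c); (20,15,c); (20,16,c)
step 2: rule r1; match: 0->13, 1->4, 2->7, 3->11; deleted nodes 13; deleted edges (13,4,c); (13,7,c); (13,11,c); added nodes 21, 22, 23, 24, 25, 26, 27; added edges (24,4,c); (24,21,c); (24,23,c); (25,7,c); (25,21,c); (25,22,c); (26,11,c); (26,22,c); (26,23,c); (27,21,c); (27,22,c); (27,23,c); result: nodes: 2:vx, 3:vx, 4:vx, 7:vx, 9:vx, 11:vx, 14:vx, 15:vx, 16:vx, 17:tri, 18:tri, 19:tri, 20:tri, 21:vx, 22:vx, 23:vx, 24:tri, 25:tri, 26:tri, 27:tri edges: (17,3,c); (17,14,c); (17,16,c); (18,4,c); (18,14,c); (18,15,c); (19,7,c); (19,15,c); (19,16,c); (20,14,c); (20,15,c); (20,16,c); (24,4,c); (24,21,c); (24,23,c); (25,7,c); (25,21,c); (25,22,c); (26,11,c); (26,22,c); (26,23,c); (27,21,c); (27,22,c); (27,23,c)
final:
nodes: 2:vx, 3:vx, 4:vx, 7:vx, 9:vx, 11:vx, 14:vx, 15:vx, 16:vx, 17:tri, 18:tri, 19:tri, 20:tri, 21:vx, 22:vx, 23:vx, 24:tri, 25:tri, 26:tri, 27:tri
edges: (17,3,c); (17,14,c); (17,16,c); (18,4,c); (18,14,c); (18,15,c); (19,7,c); (19,15,c); (19,16,c); (20,14,c); (20,15,c); (20,16,c); (24,4,c); (24,21,c); (24,23,c); (25,7,c); (25,21,c); (25,22,c); (26,11,c); (26,22,c); (26,23,c); (27,21,c); (27,22,c); (27,23,c)


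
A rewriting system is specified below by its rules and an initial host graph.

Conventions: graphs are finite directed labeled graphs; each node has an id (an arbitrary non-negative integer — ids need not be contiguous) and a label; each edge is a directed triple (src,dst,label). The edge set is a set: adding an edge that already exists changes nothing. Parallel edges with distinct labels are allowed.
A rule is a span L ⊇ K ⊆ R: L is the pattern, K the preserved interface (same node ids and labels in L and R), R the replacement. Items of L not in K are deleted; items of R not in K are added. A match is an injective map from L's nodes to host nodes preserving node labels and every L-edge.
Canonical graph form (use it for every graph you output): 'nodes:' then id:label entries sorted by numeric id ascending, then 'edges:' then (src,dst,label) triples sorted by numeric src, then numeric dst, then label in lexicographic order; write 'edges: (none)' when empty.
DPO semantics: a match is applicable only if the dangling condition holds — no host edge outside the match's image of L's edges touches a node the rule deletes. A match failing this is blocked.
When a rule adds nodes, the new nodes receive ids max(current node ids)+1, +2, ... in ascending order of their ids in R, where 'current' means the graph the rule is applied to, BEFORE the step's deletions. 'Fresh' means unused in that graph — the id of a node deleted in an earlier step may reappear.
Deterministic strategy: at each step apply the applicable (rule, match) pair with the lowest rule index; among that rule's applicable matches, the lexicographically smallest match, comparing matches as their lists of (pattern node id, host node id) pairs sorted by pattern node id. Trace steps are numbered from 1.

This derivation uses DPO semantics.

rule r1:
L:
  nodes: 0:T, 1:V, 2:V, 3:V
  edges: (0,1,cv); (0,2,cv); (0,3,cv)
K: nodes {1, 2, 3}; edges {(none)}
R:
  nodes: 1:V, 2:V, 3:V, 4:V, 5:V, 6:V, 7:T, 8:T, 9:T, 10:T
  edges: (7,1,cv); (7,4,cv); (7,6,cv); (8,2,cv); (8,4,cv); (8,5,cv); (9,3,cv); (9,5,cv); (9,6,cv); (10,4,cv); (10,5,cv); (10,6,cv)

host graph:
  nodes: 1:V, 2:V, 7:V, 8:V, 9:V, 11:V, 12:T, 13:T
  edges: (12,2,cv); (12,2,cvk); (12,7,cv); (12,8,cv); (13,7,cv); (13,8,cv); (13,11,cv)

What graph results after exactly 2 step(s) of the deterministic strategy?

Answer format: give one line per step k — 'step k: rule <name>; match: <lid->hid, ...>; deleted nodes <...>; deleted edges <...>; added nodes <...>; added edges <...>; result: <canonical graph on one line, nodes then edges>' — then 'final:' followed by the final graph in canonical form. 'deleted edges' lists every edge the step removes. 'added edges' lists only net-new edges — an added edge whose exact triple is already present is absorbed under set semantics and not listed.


step 1: rule r1; match: 0->13, 1->7, 2->8, 3->11; deleted nodes 13; deleted edges (13,7,cv); (13,8,cv); (13,11,cv); added nodes 14, 15, 16, 17, 18, 19, 20; added edges (17,7,cv); (17,14,cv); (17,16,cv); (18,8,cv); (18,14,cv); (18,15,cv); (19,11,cv); (19,15,cv); (19,16,cv); (20,14,cv); (20,15,cv); (20,16,cv); result: nodes: 1:V, 2:V, 7:V, 8:V, 9:V, 11:V, 12:T, 14:V, 15:V, 16:V, 17:T, 18:T, 19:T, 20:T edges: (12,2,cv); (12,2,cvk); (12,7,cv); (12,8,cv); (17,7,cv); (17,14,cv); (17,16,cv); (18,8,cv); (18,14,cv); (18,15,cv); (19,11,cv); (19,15,cv); (19,16,cv); (20,14,cv); (20,15,cv); (20,16,cv)
step 2: rule r1; match: 0->17, 1->7, 2->14, 3->16; deleted nodes 17; deleted edges (17,7,cv); (17,14,cv); (17,16,cv); added nodes 21, 22, 23, 24, 25, 26, 27; added edges (24,7,cv); (24,21,cv); (24,23,cv); (25,14,cv); (25,21,cv); (25,22,cv); (26,16,cv); (26,22,cv); (26,23,cv); (27,21,cv); (27,22,cv); (27,23,cv); result: nodes: 1:V, 2:V, 7:V, 8:V, 9:V, 11:V, 12:T, 14:V, 15:V, 16:V, 18:T, 19:T, 20:T, 21:V, 22:V, 23:V, 24:T, 25:T, 26:T, 27:T edges: (12,2,cv); (12,2,cvk); (12,7,cv); (12,8,cv); (18,8,cv); (18,14,cv); (18,15,cv); (19,11,cv); (19,15,cv); (19,16,cv); (20,14,cv); (20,15,cv); (20,16,cv); (24,7,cv); (24,21,cv); (24,23,cv); (25,14,cv); (25,21,cv); (25,22,cv); (26,16,cv); (26,22,cv); (26,23,cv); (27,21,cv); (27,22,cv); (27,23,cv)
final:
nodes: 1:V, 2:V, 7:V, 8:V, 9:V, 11:V, 12:T, 14:V, 15:V, 16:V, 18:T, 19:T, 20:T, 21:V, 22:V, 23:V, 24:T, 25:T, 26:T, 27:T
edges: (12,2,cv); (12,2,cvk); (12,7,cv); (12,8,cv); (18,8,cv); (18,14,cv); (18,15,cv); (19,11,cv); (19,15,cv); (19,16,cv); (20,14,cv); (20,15,cv); (20,16,cv); (24,7,cv); (24,21,cv); (24,23,cv); (25,14,cv); (25,21,cv); (25,22,cv); (26,16,cv); (26,22,cv); (26,23,cv); (27,21,cv); (27,22,cv); (27,23,cv)


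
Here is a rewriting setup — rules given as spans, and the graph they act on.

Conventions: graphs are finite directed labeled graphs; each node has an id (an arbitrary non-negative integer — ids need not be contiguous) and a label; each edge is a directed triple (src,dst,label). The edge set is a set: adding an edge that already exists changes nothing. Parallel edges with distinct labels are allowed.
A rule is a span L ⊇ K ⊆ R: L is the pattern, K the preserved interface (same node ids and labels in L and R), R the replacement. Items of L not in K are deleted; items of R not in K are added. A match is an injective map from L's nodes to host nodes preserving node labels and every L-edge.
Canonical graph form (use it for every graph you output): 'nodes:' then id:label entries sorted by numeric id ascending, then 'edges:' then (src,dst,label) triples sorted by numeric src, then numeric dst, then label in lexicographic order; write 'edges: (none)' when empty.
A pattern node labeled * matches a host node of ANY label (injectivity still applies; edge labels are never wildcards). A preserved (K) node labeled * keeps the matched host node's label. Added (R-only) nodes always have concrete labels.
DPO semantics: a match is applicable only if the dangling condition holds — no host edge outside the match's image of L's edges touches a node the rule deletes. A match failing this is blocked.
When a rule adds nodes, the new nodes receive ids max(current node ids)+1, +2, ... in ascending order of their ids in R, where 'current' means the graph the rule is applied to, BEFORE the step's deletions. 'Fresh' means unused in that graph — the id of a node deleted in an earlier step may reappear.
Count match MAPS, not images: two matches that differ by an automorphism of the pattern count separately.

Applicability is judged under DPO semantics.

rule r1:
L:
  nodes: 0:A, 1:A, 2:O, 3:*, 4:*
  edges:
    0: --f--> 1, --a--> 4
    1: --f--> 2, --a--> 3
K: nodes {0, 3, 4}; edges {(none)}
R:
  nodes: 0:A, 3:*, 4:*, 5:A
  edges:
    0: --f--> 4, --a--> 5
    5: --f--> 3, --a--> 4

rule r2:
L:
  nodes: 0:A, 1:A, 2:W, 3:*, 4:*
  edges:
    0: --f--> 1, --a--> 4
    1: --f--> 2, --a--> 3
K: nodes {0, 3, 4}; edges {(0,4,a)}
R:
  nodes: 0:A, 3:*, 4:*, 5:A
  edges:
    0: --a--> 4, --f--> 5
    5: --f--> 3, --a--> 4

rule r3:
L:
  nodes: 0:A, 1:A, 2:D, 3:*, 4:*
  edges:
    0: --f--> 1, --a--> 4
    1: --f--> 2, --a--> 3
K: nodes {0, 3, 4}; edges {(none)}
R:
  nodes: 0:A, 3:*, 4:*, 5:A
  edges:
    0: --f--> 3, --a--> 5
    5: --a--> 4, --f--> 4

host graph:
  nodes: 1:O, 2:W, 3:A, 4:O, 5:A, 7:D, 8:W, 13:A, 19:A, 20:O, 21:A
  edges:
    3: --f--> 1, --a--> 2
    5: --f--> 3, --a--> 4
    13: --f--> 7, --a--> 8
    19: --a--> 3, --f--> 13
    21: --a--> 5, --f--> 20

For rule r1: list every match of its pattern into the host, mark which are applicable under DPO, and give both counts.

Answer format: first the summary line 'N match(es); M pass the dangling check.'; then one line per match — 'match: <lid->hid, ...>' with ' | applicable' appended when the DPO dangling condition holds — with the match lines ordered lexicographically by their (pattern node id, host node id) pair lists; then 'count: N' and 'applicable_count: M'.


1 match(es); 0 pass the dangling check.
match: 0->5, 1->3, 2->1, 3->2, 4->4
count: 1
applicable_count: 0


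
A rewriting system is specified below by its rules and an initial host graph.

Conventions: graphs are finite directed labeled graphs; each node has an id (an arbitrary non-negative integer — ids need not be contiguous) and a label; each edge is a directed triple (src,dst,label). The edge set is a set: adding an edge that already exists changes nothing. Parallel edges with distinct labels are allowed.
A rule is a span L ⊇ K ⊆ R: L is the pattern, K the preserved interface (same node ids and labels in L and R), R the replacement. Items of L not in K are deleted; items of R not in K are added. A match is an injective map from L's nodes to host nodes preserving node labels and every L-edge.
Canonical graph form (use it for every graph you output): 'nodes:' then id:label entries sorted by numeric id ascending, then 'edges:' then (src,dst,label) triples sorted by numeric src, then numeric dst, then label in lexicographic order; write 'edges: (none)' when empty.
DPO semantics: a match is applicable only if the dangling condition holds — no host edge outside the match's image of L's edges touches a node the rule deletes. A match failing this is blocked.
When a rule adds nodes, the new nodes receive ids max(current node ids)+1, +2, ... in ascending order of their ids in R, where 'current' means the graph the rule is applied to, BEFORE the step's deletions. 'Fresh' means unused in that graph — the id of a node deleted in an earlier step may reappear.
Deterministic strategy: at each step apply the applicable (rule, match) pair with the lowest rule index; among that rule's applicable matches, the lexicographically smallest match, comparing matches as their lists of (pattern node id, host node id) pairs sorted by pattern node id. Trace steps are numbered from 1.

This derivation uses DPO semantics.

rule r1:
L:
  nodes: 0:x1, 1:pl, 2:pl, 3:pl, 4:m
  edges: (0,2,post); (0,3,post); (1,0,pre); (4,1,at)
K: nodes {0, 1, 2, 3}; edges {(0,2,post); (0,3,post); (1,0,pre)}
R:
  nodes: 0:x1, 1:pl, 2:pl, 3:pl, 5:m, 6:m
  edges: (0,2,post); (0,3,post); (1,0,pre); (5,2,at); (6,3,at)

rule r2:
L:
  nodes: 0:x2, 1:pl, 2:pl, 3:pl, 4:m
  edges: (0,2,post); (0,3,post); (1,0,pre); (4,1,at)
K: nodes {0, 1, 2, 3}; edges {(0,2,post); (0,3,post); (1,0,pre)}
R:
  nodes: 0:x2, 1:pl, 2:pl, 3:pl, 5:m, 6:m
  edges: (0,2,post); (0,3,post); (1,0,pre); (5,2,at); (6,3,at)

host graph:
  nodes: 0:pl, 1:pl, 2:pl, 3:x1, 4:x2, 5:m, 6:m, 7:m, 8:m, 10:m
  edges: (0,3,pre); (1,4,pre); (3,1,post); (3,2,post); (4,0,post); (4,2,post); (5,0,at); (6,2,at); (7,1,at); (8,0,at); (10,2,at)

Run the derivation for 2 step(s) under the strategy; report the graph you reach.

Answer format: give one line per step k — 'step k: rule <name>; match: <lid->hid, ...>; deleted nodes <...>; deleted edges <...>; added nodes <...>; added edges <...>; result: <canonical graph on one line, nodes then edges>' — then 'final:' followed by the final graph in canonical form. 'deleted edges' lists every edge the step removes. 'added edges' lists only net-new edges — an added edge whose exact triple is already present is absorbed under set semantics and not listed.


step 1: rule r1; match: 0->3, 1->0, 2->1, 3->2, 4->5; deleted nodes 5; deleted edges (5,0,at); added nodes 11, 12; added edges (11,1,at); (12,2,at); result: nodes: 0:pl, 1:pl, 2:pl, 3:x1, 4:x2, 6:m, 7:m, 8:m, 10:m, 11:m, 12:m edges: (0,3,pre); (1,4,pre); (3,1,post); (3,2,post); (4,0,post); (4,2,post); (6,2,at); (7,1,at); (8,0,at); (10,2,at); (11,1,at); (12,2,at)
step 2: rule r1; match: 0->3, 1->0, 2->1, 3->2, 4->8; deleted nodes 8; deleted edges (8,0,at); added nodes 13, 14; added edges (13,1,at); (14,2,at); result: nodes: 0:pl, 1:pl, 2:pl, 3:x1, 4:x2, 6:m, 7:m, 10:m, 11:m, 12:m, 13:m, 14:m edges: (0,3,pre); (1,4,pre); (3,1,post); (3,2,post); (4,0,post); (4,2,post); (6,2,at); (7,1,at); (10,2,at); (11,1,at); (12,2,at); (13,1,at); (14,2,at)
final:
nodes: 0:pl, 1:pl, 2:pl, 3:x1, 4:x2, 6:m, 7:m, 10:m, 11:m, 12:m, 13:m, 14:m
edges: (0,3,pre); (1,4,pre); (3,1,post); (3,2,post); (4,0,post); (4,2,post); (6,2,at); (7,1,at); (10,2,at); (11,1,at); (12,2,at); (13,1,at); (14,2,at)


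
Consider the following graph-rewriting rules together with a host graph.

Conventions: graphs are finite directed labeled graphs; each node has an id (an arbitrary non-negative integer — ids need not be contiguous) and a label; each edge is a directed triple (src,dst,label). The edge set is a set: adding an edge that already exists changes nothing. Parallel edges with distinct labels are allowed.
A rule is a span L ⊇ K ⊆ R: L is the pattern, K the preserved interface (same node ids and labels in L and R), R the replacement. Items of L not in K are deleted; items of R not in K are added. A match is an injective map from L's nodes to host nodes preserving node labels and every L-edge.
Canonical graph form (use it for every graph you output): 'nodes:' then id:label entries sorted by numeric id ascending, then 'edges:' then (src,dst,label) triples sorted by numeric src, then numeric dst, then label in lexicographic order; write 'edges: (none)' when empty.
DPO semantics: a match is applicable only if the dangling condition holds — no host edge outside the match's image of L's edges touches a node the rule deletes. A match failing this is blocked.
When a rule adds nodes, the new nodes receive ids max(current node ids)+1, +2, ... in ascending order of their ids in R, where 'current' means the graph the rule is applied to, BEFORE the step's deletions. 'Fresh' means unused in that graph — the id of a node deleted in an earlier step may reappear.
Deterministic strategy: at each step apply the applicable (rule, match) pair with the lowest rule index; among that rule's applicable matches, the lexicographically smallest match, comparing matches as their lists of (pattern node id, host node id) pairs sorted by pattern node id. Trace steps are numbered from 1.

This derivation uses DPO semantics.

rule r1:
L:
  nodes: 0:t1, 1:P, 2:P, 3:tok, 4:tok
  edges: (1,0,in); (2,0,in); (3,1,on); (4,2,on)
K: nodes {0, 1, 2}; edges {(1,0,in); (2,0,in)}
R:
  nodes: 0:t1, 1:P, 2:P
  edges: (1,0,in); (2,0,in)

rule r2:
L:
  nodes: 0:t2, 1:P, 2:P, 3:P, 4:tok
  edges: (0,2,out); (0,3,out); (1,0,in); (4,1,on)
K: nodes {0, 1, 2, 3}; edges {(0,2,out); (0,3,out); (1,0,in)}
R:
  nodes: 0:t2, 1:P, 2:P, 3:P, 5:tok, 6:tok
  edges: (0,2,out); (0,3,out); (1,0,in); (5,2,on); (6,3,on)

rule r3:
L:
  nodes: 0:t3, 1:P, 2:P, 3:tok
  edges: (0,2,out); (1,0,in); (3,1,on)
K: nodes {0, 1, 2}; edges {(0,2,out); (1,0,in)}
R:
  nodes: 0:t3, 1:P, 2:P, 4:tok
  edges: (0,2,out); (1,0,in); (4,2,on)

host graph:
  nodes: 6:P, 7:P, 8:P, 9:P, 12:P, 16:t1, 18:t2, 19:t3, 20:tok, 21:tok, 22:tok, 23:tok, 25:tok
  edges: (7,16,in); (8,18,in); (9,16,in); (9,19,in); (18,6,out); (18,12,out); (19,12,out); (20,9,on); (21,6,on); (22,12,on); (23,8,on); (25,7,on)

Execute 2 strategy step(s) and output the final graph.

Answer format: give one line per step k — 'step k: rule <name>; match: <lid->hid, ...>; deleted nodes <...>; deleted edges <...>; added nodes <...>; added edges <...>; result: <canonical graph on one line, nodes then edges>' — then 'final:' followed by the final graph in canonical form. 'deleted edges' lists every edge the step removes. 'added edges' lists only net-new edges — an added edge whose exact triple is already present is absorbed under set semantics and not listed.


step 1: rule r1; match: 0->16, 1->7, 2->9, 3->25, 4->20; deleted nodes 20, 25; deleted edges (20,9,on); (25,7,on); added nodes (none); added edges (none); result: nodes: 6:P, 7:P, 8:P, 9:P, 12:P, 16:t1, 18:t2, 19:t3, 21:tok, 22:tok, 23:tok edges: (7,16,in); (8,18,in); (9,16,in); (9,19,in); (18,6,out); (18,12,out); (19,12,out); (21,6,on); (22,12,on); (23,8,on)
step 2: rule r2; match: 0->18, 1->8, 2->6, 3->12, 4->23; deleted nodes 23; deleted edges (23,8,on); added nodes 24, 25; added edges (24,6,on); (25,12,on); result: nodes: 6:P, 7:P, 8:P, 9:P, 12:P, 16:t1, 18:t2, 19:t3, 21:tok, 22:tok, 24:tok, 25:tok edges: (7,16,in); (8,18,in); (9,16,in); (9,19,in); (18,6,out); (18,12,out); (19,12,out); (21,6,on); (22,12,on); (24,6,on); (25,12,on)
final:
nodes: 6:P, 7:P, 8:P, 9:P, 12:P, 16:t1, 18:t2, 19:t3, 21:tok, 22:tok, 24:tok, 25:tok
edges: (7,16,in); (8,18,in); (9,16,in); (9,19,in); (18,6,out); (18,12,out); (19,12,out); (21,6,on); (22,12,on); (24,6,on); (25,12,on)


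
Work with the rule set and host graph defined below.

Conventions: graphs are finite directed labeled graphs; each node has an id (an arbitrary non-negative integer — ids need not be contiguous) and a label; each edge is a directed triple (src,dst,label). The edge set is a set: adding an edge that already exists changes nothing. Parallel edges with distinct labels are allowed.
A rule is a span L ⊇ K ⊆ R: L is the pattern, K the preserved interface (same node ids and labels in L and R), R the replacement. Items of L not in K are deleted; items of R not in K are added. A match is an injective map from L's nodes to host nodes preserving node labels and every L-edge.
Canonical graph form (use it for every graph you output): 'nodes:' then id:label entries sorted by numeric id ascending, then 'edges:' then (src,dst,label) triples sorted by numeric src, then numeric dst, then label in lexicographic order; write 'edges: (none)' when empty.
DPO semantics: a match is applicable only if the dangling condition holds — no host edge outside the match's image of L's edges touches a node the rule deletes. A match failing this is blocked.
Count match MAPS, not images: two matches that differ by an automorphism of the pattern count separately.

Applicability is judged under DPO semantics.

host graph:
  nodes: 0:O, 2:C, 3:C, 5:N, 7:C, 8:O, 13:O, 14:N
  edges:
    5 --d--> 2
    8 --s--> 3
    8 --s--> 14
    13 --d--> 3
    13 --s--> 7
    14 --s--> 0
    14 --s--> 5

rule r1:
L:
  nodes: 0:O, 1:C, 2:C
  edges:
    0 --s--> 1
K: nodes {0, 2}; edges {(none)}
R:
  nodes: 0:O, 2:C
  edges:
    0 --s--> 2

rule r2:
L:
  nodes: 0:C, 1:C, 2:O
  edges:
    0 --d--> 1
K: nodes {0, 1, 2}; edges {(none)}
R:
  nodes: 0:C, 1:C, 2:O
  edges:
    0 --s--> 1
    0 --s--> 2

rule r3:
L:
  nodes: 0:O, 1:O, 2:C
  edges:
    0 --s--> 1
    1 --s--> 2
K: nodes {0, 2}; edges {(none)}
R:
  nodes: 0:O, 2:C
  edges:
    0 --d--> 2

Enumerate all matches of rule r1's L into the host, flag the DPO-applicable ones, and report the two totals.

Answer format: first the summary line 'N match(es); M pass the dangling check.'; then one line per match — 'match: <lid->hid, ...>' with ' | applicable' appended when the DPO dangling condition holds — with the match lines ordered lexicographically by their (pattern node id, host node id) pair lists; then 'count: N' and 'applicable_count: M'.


4 match(es); 2 pass the dangling check.
match: 0->8, 1->3, 2->2
match: 0->8, 1->3, 2->7
match: 0->13, 1->7, 2->2 | applicable
match: 0->13, 1->7, 2->3 | applicable
count: 4
applicable_count: 2


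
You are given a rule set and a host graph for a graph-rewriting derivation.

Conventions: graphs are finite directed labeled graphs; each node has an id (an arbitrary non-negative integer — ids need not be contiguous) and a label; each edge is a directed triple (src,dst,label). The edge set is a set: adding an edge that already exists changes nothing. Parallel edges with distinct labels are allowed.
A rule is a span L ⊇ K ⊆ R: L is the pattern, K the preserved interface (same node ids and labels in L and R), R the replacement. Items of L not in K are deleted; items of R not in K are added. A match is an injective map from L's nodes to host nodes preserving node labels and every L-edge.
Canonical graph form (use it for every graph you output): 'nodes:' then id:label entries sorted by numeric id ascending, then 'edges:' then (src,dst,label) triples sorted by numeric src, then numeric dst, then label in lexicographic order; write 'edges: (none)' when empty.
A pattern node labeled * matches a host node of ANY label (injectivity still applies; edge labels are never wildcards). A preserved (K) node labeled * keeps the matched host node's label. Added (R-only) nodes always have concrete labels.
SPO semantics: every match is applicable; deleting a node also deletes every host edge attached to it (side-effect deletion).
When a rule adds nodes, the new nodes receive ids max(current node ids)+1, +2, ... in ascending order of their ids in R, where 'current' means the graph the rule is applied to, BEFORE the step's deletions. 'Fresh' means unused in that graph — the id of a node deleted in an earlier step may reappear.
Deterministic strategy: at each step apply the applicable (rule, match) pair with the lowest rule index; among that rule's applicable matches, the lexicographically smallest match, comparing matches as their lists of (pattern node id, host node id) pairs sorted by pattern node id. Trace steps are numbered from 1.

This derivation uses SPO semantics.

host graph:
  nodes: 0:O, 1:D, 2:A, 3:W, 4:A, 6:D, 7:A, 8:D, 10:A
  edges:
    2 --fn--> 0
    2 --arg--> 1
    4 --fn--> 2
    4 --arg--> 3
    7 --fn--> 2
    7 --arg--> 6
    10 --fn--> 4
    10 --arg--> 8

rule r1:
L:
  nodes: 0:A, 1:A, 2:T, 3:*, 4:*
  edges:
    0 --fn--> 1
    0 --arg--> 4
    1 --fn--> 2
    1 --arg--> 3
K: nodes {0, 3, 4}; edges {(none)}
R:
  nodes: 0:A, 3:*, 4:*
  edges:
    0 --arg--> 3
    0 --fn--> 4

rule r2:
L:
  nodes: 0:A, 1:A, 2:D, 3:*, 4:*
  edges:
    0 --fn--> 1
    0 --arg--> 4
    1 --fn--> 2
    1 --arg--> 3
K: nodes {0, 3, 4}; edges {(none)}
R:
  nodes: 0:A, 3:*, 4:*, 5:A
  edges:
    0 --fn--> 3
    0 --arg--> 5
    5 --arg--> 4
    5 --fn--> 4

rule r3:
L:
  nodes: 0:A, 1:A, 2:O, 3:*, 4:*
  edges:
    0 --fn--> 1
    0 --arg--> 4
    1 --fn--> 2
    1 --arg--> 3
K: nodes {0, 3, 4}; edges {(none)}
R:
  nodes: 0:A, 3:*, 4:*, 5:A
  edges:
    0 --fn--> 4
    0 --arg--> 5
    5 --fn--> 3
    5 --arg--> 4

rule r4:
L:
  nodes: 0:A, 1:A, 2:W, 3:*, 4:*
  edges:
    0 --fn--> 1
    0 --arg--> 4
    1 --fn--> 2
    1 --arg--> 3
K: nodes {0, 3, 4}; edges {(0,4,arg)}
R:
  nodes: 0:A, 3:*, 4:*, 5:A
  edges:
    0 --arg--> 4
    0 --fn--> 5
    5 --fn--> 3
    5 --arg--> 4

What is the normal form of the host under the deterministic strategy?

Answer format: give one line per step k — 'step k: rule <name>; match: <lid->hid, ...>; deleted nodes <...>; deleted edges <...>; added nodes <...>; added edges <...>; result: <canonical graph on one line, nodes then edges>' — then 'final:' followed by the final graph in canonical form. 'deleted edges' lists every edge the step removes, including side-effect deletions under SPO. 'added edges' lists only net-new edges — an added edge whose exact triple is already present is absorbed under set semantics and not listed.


step 1: rule r3; match: 0->4, 1->2, 2->0, 3->1, 4->3; deleted nodes 0, 2; deleted edges (2,0,fn); (2,1,arg); (4,2,fn); (4,3,arg); (7,2,fn); added nodes 11; added edges (4,3,fn); (4,11,arg); (11,1,fn); (11,3,arg); result: nodes: 1:D, 3:W, 4:A, 6:D, 7:A, 8:D, 10:A, 11:A edges: (4,3,fn); (4,11,arg); (7,6,arg); (10,4,fn); (10,8,arg); (11,1,fn); (11,3,arg)
step 2: rule r4; match: 0->10, 1->4, 2->3, 3->11, 4->8; deleted nodes 3, 4; deleted edges (4,3,fn); (4,11,arg); (10,4,fn); (11,3,arg); added nodes 12; added edges (10,12,fn); (12,8,arg); (12,11,fn); result: nodes: 1:D, 6:D, 7:A, 8:D, 10:A, 11:A, 12:A edges: (7,6,arg); (10,8,arg); (10,12,fn); (11,1,fn); (12,8,arg); (12,11,fn)
final:
nodes: 1:D, 6:D, 7:A, 8:D, 10:A, 11:A, 12:A
edges: (7,6,arg); (10,8,arg); (10,12,fn); (11,1,fn); (12,8,arg); (12,11,fn)


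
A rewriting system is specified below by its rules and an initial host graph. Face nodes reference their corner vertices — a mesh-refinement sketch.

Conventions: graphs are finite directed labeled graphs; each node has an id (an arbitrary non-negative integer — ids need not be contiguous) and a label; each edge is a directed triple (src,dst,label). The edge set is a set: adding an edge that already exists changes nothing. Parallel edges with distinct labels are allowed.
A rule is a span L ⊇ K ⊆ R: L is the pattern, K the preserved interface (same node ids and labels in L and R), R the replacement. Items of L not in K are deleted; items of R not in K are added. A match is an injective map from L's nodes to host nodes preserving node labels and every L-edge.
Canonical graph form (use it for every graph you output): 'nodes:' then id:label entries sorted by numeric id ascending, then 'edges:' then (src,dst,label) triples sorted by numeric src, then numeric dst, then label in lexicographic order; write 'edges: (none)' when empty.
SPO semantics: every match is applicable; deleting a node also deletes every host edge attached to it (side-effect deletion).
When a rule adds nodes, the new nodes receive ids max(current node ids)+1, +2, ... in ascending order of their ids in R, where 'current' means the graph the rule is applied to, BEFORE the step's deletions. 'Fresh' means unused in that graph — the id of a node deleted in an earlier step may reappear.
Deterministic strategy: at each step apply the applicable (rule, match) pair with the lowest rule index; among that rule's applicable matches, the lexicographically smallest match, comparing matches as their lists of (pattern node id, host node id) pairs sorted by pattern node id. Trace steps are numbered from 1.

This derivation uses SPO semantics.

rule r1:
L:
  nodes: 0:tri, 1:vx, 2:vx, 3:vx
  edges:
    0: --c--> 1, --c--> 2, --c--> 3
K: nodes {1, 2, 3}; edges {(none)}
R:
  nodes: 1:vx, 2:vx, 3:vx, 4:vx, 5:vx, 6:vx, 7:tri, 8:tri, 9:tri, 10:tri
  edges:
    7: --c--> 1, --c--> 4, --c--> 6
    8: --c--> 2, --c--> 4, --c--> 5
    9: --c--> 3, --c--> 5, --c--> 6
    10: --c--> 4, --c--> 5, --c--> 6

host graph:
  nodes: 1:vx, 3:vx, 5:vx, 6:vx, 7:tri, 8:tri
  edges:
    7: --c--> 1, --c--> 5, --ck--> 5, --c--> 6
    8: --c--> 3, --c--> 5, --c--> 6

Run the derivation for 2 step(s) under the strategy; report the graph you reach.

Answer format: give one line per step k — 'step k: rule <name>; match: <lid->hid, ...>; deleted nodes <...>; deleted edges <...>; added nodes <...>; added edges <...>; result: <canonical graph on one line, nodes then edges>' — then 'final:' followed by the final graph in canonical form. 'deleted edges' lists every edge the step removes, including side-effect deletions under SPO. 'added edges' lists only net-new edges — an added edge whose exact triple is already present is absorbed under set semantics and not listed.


step 1: rule r1; match: 0->7, 1->1, 2->5, 3->6; deleted nodes 7; deleted edges (7,1,c); (7,5,c); (7,5,ck); (7,6,c); added nodes 9, 10, 11, 12, 13, 14, 15; added edges (12,1,c); (12,9,c); (12,11,c); (13,5,c); (13,9,c); (13,10,c); (14,6,c); (14,10,c); (14,11,c); (15,9,c); (15,10,c); (15,11,c); result: nodes: 1:vx, 3:vx, 5:vx, 6:vx, 8:tri, 9:vx, 10:vx, 11:vx, 12:tri, 13:tri, 14:tri, 15:tri edges: (8,3,c); (8,5,c); (8,6,c); (12,1,c); (12,9,c); (12,11,c); (13,5,c); (13,9,c); (13,10,c); (14,6,c); (14,10,c); (14,11,c); (15,9,c); (15,10,c); (15,11,c)
step 2: rule r1; match: 0->8, 1->3, 2->5, 3->6; deleted nodes 8; deleted edges (8,3,c); (8,5,c); (8,6,c); added nodes 16, 17, 18, 19, 20, 21, 22; added edges (19,3,c); (19,16,c); (19,18,c); (20,5,c); (20,16,c); (20,17,c); (21,6,c); (21,17,c); (21,18,c); (22,16,c); (22,17,c); (22,18,c); result: nodes: 1:vx, 3:vx, 5:vx, 6:vx, 9:vx, 10:vx, 11:vx, 12:tri, 13:tri, 14:tri, 15:tri, 16:vx, 17:vx, 18:vx, 19:tri, 20:tri, 21:tri, 22:tri edges: (12,1,c); (12,9,c); (12,11,c); (13,5,c); (13,9,c); (13,10,c); (14,6,c); (14,10,c); (14,11,c); (15,9,c); (15,10,c); (15,11,c); (19,3,c); (19,16,c); (19,18,c); (20,5,c); (20,16,c); (20,17,c); (21,6,c); (21,17,c); (21,18,c); (22,16,c); (22,17,c); (22,18,c)
final:
nodes: 1:vx, 3:vx, 5:vx, 6:vx, 9:vx, 10:vx, 11:vx, 12:tri, 13:tri, 14:tri, 15:tri, 16:vx, 17:vx, 18:vx, 19:tri, 20:tri, 21:tri, 22:tri
edges: (12,1,c); (12,9,c); (12,11,c); (13,5,c); (13,9,c); (13,10,c); (14,6,c); (14,10,c); (14,11,c); (15,9,c); (15,10,c); (15,11,c); (19,3,c); (19,16,c); (19,18,c); (20,5,c); (20,16,c); (20,17,c); (21,6,c); (21,17,c); (21,18,c); (22,16,c); (22,17,c); (22,18,c)


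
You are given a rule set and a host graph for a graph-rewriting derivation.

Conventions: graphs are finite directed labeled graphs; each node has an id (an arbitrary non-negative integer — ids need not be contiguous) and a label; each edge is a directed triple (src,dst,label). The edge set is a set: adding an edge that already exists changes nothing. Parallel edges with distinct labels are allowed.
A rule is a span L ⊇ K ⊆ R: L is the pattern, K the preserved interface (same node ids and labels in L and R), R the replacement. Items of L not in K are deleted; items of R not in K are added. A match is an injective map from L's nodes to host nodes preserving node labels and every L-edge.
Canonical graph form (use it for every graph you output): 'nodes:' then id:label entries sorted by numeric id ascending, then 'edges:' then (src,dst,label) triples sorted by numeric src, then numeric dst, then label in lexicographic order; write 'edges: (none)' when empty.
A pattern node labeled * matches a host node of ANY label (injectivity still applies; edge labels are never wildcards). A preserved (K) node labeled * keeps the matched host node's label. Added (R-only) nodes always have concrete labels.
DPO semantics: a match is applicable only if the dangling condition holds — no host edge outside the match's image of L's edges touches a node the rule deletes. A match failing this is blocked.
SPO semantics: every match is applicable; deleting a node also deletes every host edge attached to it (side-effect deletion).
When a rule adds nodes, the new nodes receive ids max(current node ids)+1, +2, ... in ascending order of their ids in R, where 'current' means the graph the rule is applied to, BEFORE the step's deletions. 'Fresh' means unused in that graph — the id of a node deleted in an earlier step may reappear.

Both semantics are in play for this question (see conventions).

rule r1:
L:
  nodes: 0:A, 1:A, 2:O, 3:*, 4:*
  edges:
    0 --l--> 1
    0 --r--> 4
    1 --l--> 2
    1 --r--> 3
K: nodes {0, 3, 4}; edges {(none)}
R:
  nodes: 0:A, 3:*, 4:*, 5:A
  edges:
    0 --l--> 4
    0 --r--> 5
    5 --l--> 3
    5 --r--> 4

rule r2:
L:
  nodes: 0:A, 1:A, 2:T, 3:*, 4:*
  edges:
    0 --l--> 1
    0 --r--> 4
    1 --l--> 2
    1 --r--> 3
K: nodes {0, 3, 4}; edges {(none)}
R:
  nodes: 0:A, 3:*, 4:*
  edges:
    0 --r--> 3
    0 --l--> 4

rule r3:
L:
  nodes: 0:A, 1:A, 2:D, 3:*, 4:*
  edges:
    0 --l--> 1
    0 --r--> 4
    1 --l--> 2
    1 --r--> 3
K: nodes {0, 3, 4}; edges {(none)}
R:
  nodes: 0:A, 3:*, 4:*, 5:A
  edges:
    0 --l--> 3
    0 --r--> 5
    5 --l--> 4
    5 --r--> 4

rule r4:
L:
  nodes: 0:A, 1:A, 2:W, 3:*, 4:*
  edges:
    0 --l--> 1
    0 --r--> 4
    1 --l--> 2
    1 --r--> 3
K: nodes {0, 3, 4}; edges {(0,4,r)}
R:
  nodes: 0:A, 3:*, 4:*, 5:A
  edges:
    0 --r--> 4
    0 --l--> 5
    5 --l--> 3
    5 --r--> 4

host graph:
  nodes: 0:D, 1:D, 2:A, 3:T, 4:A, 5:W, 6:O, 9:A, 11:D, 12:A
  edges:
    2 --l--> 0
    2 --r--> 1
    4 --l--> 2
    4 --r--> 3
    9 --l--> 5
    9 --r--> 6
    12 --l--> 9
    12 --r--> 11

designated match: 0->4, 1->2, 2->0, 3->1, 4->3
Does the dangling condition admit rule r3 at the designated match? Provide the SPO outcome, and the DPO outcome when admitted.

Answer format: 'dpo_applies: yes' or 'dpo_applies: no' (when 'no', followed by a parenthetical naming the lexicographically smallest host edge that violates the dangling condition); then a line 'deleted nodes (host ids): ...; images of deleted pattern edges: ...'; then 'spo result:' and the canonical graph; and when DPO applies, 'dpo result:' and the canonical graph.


dpo_applies: yes
deleted nodes (host ids): 0, 2; images of deleted pattern edges: (2,0,l); (2,1,r); (4,2,l); (4,3,r)
spo result:
nodes: 1:D, 3:T, 4:A, 5:W, 6:O, 9:A, 11:D, 12:A, 13:A
edges: (4,1,l); (4,13,r); (9,5,l); (9,6,r); (12,9,l); (12,11,r); (13,3,l); (13,3,r)
dpo result:
nodes: 1:D, 3:T, 4:A, 5:W, 6:O, 9:A, 11:D, 12:A, 13:A
edges: (4,1,l); (4,13,r); (9,5,l); (9,6,r); (12,9,l); (12,11,r); (13,3,l); (13,3,r)


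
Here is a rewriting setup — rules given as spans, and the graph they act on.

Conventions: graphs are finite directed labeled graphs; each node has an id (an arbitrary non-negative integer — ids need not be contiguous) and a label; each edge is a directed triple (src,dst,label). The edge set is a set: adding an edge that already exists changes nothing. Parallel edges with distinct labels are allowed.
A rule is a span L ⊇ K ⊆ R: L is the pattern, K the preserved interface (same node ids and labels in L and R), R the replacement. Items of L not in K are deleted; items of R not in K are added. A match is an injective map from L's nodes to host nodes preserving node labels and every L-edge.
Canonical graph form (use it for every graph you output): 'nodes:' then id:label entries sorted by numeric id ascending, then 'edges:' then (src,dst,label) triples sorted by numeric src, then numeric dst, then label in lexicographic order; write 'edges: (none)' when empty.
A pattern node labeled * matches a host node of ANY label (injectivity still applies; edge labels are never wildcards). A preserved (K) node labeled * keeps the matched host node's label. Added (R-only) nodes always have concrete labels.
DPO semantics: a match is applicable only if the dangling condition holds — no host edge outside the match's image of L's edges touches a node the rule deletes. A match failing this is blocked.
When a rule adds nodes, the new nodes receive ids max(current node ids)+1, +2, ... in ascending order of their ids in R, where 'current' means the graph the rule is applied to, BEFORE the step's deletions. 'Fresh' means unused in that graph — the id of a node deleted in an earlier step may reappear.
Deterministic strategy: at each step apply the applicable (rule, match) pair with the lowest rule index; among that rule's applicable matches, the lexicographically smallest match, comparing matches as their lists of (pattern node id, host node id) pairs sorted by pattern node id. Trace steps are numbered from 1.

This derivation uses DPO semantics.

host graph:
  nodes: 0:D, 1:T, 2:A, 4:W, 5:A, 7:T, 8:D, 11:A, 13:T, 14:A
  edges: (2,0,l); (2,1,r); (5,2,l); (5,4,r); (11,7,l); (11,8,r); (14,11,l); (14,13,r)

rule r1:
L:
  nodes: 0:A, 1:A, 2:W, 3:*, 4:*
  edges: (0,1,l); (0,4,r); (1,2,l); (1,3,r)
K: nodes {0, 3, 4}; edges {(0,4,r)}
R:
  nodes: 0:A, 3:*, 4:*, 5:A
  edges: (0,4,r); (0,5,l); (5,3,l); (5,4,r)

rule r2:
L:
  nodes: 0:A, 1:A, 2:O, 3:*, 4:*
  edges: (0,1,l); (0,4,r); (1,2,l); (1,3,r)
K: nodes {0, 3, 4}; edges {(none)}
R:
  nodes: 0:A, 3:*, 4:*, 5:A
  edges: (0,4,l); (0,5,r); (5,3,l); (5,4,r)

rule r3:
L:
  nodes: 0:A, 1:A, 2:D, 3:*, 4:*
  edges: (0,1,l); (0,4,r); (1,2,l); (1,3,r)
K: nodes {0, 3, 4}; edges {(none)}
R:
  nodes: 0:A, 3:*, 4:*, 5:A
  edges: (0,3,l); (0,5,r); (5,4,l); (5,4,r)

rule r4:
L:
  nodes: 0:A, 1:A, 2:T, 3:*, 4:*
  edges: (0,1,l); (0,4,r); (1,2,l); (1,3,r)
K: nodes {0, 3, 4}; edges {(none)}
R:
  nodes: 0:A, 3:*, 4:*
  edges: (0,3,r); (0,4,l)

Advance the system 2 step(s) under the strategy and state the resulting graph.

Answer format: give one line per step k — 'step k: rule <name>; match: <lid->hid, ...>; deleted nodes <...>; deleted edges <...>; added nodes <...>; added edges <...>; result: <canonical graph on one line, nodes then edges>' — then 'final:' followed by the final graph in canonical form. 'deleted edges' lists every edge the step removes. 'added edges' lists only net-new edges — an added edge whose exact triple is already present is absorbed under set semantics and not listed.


step 1: rule r3; match: 0->5, 1->2, 2->0, 3->1, 4->4; deleted nodes 0, 2; deleted edges (2,0,l); (2,1,r); (5,2,l); (5,4,r); added nodes 15; added edges (5,1,l); (5,15,r); (15,4,l); (15,4,r); result: nodes: 1:T, 4:W, 5:A, 7:T, 8:D, 11:A, 13:T, 14:A, 15:A edges: (5,1,l); (5,15,r); (11,7,l); (11,8,r); (14,11,l); (14,13,r); (15,4,l); (15,4,r)
step 2: rule r4; match: 0->14, 1->11, 2->7, 3->8, 4->13; deleted nodes 7, 11; deleted edges (11,7,l); (11,8,r); (14,11,l); (14,13,r); added nodes (none); added edges (14,8,r); (14,13,l); result: nodes: 1:T, 4:W, 5:A, 8:D, 13:T, 14:A, 15:A edges: (5,1,l); (5,15,r); (14,8,r); (14,13,l); (15,4,l); (15,4,r)
final:
nodes: 1:T, 4:W, 5:A, 8:D, 13:T, 14:A, 15:A
edges: (5,1,l); (5,15,r); (14,8,r); (14,13,l); (15,4,l); (15,4,r)
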